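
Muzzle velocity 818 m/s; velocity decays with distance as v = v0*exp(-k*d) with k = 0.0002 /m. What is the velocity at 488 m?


v = v0*exp(-k*d) = 818*exp(-0.0002*488) = 741.9 m/s

741.9 m/s


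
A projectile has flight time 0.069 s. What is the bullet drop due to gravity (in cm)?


drop = 0.5*g*t^2 = 0.5*9.81*0.069^2 = 0.0233527 m ≈ 2.335 cm

2.335 cm


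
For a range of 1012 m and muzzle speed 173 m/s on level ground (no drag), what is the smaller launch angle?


sin(2*theta) = R*g/v0^2 = 1012*9.81/173^2 = 0.331709, theta = arcsin(0.331709)/2 = 9.686°

9.686 degrees


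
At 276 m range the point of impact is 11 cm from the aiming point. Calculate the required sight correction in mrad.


1 mrad subtends 1 cm per 10 m of range, so adj = error_cm / (dist_m / 10) = 11 / (276/10) = 0.3986 mrad

0.3986 mrad


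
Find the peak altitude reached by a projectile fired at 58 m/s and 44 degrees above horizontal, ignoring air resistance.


H = (v0*sin(theta))^2 / (2g) = (58*sin(44°))^2 / (2*9.81) = 82.74 m

82.74 m


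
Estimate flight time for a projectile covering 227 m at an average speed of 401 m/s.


t = d/v = 227/401 = 0.5661 s

0.5661 s


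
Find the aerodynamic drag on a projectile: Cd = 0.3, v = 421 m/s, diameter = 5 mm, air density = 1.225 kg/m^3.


A = pi*(d/2)^2 = pi*(5/2000)^2 = 1.96350e-05 m^2
Fd = 0.5*Cd*rho*A*v^2 = 0.5*0.3*1.225*1.96350e-05*421^2 = 0.6395 N

0.6395 N


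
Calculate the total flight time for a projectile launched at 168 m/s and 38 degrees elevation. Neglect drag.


T = 2*v0*sin(theta)/g = 2*168*sin(38°)/9.81 = 21.09 s

21.09 s


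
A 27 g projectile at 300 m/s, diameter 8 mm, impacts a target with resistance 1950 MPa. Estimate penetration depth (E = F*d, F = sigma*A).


A = pi*(d/2)^2 = pi*(8/2)^2 = 50.2655 mm^2
E = 0.5*m*v^2 = 0.5*0.027*300^2 = 1215 J
depth = E/(sigma*A) = 1215 J / (1950 MPa * 50.2655 mm^2) = 1215/(1950 * 50.2655) m = 0.0123957 m ≈ 12.4 mm

12.4 mm


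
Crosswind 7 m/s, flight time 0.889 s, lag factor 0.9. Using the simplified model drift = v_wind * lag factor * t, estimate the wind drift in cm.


drift = v_wind * lag * t = 7 * 0.9 * 0.889 = 5.6007 m ≈ 560.1 cm

560.1 cm


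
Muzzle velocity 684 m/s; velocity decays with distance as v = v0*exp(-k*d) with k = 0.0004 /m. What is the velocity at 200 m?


v = v0*exp(-k*d) = 684*exp(-0.0004*200) = 631.4 m/s

631.4 m/s


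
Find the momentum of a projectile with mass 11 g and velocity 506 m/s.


p = m*v = 0.011*506 = 5.566 kg·m/s

5.566 kg·m/s


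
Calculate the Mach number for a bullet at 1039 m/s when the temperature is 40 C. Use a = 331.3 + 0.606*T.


a = 331.3 + 0.606*(40) = 355.54 m/s
M = v/a = 1039/355.54 = 2.922

2.922


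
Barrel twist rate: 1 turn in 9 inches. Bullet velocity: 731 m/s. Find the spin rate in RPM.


twist_m = 9*0.0254 = 0.2286 m
spin = v/twist = 731/0.2286 = 3197.725 rev/s
RPM = spin*60 = 3197.725*60 ≈ 191864 RPM

191864 RPM


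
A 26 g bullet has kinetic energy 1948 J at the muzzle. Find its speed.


v = sqrt(2*E/m) = sqrt(2*1948/0.026) = 387.1 m/s

387.1 m/s


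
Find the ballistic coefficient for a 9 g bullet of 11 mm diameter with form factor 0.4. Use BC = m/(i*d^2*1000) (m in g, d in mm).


BC = m/(i*d^2*1000) = 9/(0.4 * 11^2 * 1000) = 0.000186

0.000186


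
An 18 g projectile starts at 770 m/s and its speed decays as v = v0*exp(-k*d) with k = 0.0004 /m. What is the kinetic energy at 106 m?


v = v0*exp(-k*d) = 770*exp(-0.0004*106) = 738.034 m/s
E = 0.5*m*v^2 = 0.5*0.018*738.034^2 = 4902 J

4902 J


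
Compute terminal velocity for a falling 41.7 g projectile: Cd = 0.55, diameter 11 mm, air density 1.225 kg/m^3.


A = pi*(d/2)^2 = pi*(11/2000)^2 = 9.50332e-05 m^2
vt = sqrt(2mg/(Cd*rho*A)) = sqrt(2*0.0417*9.81/(0.55 * 1.225 * 9.50332e-05)) = 113 m/s

113 m/s


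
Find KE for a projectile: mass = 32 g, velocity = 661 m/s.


E = 0.5*m*v^2 = 0.5*0.032*661^2 = 6991 J

6991 J


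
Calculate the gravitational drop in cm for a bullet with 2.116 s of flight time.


drop = 0.5*g*t^2 = 0.5*9.81*2.116^2 = 21.9619 m ≈ 2196 cm

2196 cm


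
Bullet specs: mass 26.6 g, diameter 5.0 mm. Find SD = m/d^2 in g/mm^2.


SD = m/d^2 = 26.6/5.0^2 = 1.064 g/mm^2

1.064 g/mm^2


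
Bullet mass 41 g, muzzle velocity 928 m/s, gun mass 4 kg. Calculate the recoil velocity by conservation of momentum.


v_recoil = m_p * v_p / m_gun = 0.041 * 928 / 4 = 9.512 m/s

9.512 m/s


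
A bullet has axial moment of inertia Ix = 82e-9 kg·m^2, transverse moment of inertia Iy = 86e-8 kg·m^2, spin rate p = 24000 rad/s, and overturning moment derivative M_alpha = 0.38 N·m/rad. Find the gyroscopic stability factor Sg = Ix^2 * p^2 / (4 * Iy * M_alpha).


Sg = Ix^2 * p^2 / (4 * Iy * M_alpha) = (82e-9)^2 * 24000^2 / (4 * 86e-8 * 0.38) = 2.963

2.963


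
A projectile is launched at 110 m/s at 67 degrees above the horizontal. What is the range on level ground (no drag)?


R = v0^2 * sin(2*theta) / g = 110^2 * sin(2*67°) / 9.81 = 887.3 m

887.3 m


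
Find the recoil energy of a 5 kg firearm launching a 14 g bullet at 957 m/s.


v_r = m_p*v_p/m_gun = 0.014*957/5 = 2.6796 m/s, E_r = 0.5*m_gun*v_r^2 = 0.5*5*2.6796^2 = 17.95 J

17.95 J


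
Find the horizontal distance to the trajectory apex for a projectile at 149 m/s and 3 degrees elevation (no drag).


R = v0^2*sin(2*theta)/g = 149^2*sin(2*3°)/9.81 = 236.558 m
apex_dist = R/2 = 236.558/2 = 118.3 m

118.3 m


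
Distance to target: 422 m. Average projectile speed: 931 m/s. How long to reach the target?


t = d/v = 422/931 = 0.4533 s

0.4533 s


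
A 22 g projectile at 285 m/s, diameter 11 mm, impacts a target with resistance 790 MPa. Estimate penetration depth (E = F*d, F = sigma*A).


A = pi*(d/2)^2 = pi*(11/2)^2 = 95.0332 mm^2
E = 0.5*m*v^2 = 0.5*0.022*285^2 = 893.475 J
depth = E/(sigma*A) = 893.475 J / (790 MPa * 95.0332 mm^2) = 893.475/(790 * 95.0332) m = 0.0119009 m ≈ 11.9 mm

11.9 mm


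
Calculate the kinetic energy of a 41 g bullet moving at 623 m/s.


E = 0.5*m*v^2 = 0.5*0.041*623^2 = 7957 J

7957 J


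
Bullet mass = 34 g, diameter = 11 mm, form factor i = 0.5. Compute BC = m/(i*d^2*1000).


BC = m/(i*d^2*1000) = 34/(0.5 * 11^2 * 1000) = 0.000562

0.000562


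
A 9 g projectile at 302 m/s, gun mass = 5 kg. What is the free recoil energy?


v_r = m_p*v_p/m_gun = 0.009*302/5 = 0.5436 m/s, E_r = 0.5*m_gun*v_r^2 = 0.5*5*0.5436^2 = 0.7388 J

0.7388 J


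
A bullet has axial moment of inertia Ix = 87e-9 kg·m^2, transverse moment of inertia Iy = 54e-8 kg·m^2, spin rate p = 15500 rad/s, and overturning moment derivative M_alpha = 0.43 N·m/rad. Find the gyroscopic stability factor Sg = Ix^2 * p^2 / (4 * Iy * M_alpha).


Sg = Ix^2 * p^2 / (4 * Iy * M_alpha) = (87e-9)^2 * 15500^2 / (4 * 54e-8 * 0.43) = 1.958

1.958


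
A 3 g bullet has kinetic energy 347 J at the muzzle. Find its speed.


v = sqrt(2*E/m) = sqrt(2*347/0.003) = 481 m/s

481 m/s


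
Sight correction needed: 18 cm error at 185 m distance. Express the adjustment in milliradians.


1 mrad subtends 1 cm per 10 m of range, so adj = error_cm / (dist_m / 10) = 18 / (185/10) = 0.973 mrad

0.973 mrad


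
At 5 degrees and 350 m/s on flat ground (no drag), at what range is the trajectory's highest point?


R = v0^2*sin(2*theta)/g = 350^2*sin(2*5°)/9.81 = 2168.39 m
apex_dist = R/2 = 2168.39/2 = 1084 m

1084 m


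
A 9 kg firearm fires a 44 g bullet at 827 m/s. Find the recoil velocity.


v_recoil = m_p * v_p / m_gun = 0.044 * 827 / 9 = 4.043 m/s

4.043 m/s


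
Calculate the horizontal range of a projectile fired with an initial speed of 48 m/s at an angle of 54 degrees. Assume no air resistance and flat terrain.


R = v0^2 * sin(2*theta) / g = 48^2 * sin(2*54°) / 9.81 = 223.4 m

223.4 m


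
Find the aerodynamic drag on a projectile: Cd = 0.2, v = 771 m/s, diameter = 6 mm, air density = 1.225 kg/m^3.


A = pi*(d/2)^2 = pi*(6/2000)^2 = 2.82743e-05 m^2
Fd = 0.5*Cd*rho*A*v^2 = 0.5*0.2*1.225*2.82743e-05*771^2 = 2.059 N

2.059 N


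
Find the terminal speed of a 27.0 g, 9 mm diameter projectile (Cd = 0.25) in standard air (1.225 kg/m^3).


A = pi*(d/2)^2 = pi*(9/2000)^2 = 6.36173e-05 m^2
vt = sqrt(2mg/(Cd*rho*A)) = sqrt(2*0.027*9.81/(0.25 * 1.225 * 6.36173e-05)) = 164.9 m/s

164.9 m/s


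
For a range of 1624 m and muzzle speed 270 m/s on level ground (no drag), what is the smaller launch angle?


sin(2*theta) = R*g/v0^2 = 1624*9.81/270^2 = 0.218538, theta = arcsin(0.218538)/2 = 6.312°

6.312 degrees


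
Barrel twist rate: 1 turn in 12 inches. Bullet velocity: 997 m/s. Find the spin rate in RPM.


twist_m = 12*0.0254 = 0.3048 m
spin = v/twist = 997/0.3048 = 3270.997 rev/s
RPM = spin*60 = 3270.997*60 ≈ 196260 RPM

196260 RPM


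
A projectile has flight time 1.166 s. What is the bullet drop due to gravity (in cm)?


drop = 0.5*g*t^2 = 0.5*9.81*1.166^2 = 6.66862 m ≈ 666.9 cm

666.9 cm


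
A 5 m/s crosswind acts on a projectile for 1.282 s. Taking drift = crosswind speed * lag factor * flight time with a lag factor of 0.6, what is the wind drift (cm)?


drift = v_wind * lag * t = 5 * 0.6 * 1.282 = 3.846 m ≈ 384.6 cm

384.6 cm


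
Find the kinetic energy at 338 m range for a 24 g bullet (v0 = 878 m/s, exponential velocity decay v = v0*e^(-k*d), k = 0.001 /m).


v = v0*exp(-k*d) = 878*exp(-0.001*338) = 626.185 m/s
E = 0.5*m*v^2 = 0.5*0.024*626.185^2 = 4705 J

4705 J


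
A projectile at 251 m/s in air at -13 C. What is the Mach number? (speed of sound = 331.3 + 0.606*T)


a = 331.3 + 0.606*(-13) = 323.422 m/s
M = v/a = 251/323.422 = 0.7761

0.7761


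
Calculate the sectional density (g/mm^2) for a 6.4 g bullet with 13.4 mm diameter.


SD = m/d^2 = 6.4/13.4^2 = 0.03564 g/mm^2

0.03564 g/mm^2


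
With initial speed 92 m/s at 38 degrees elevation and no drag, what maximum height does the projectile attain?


H = (v0*sin(theta))^2 / (2g) = (92*sin(38°))^2 / (2*9.81) = 163.5 m

163.5 m


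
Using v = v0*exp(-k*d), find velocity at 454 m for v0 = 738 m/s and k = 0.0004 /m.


v = v0*exp(-k*d) = 738*exp(-0.0004*454) = 615.4 m/s

615.4 m/s


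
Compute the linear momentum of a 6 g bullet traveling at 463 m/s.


p = m*v = 0.006*463 = 2.778 kg·m/s

2.778 kg·m/s


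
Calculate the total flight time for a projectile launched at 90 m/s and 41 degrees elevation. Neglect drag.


T = 2*v0*sin(theta)/g = 2*90*sin(41°)/9.81 = 12.04 s

12.04 s


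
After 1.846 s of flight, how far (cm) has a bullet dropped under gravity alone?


drop = 0.5*g*t^2 = 0.5*9.81*1.846^2 = 16.7148 m ≈ 1671 cm

1671 cm


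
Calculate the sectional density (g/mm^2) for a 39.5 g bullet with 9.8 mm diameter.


SD = m/d^2 = 39.5/9.8^2 = 0.4113 g/mm^2

0.4113 g/mm^2


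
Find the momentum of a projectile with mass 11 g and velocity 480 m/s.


p = m*v = 0.011*480 = 5.28 kg·m/s

5.28 kg·m/s


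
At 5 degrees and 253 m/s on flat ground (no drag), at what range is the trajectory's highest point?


R = v0^2*sin(2*theta)/g = 253^2*sin(2*5°)/9.81 = 1133.03 m
apex_dist = R/2 = 1133.03/2 = 566.5 m

566.5 m


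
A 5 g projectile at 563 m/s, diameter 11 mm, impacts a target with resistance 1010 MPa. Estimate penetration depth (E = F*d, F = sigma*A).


A = pi*(d/2)^2 = pi*(11/2)^2 = 95.0332 mm^2
E = 0.5*m*v^2 = 0.5*0.005*563^2 = 792.423 J
depth = E/(sigma*A) = 792.423 J / (1010 MPa * 95.0332 mm^2) = 792.423/(1010 * 95.0332) m = 0.00825582 m ≈ 8.256 mm

8.256 mm


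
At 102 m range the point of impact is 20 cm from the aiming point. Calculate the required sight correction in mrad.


1 mrad subtends 1 cm per 10 m of range, so adj = error_cm / (dist_m / 10) = 20 / (102/10) = 1.961 mrad

1.961 mrad


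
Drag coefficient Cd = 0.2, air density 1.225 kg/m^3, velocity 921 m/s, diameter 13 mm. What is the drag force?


A = pi*(d/2)^2 = pi*(13/2000)^2 = 1.32732e-04 m^2
Fd = 0.5*Cd*rho*A*v^2 = 0.5*0.2*1.225*1.32732e-04*921^2 = 13.79 N

13.79 N


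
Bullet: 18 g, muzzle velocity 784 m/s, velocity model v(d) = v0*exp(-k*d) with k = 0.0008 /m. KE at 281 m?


v = v0*exp(-k*d) = 784*exp(-0.0008*281) = 626.162 m/s
E = 0.5*m*v^2 = 0.5*0.018*626.162^2 = 3529 J

3529 J


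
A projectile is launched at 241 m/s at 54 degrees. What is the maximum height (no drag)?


H = (v0*sin(theta))^2 / (2g) = (241*sin(54°))^2 / (2*9.81) = 1938 m

1938 m


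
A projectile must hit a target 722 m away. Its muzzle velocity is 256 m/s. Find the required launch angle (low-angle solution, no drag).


sin(2*theta) = R*g/v0^2 = 722*9.81/256^2 = 0.108075, theta = arcsin(0.108075)/2 = 3.102°

3.102 degrees


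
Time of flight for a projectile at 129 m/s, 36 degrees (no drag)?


T = 2*v0*sin(theta)/g = 2*129*sin(36°)/9.81 = 15.46 s

15.46 s


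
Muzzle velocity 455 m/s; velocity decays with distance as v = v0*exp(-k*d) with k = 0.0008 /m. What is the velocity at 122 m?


v = v0*exp(-k*d) = 455*exp(-0.0008*122) = 412.7 m/s

412.7 m/s


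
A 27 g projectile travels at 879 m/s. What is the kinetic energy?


E = 0.5*m*v^2 = 0.5*0.027*879^2 = 10431 J

10431 J


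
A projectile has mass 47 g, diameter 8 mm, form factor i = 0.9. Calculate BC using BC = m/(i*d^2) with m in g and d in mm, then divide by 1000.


BC = m/(i*d^2*1000) = 47/(0.9 * 8^2 * 1000) = 0.000816

0.000816


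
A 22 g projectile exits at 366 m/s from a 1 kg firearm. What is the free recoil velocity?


v_recoil = m_p * v_p / m_gun = 0.022 * 366 / 1 = 8.052 m/s

8.052 m/s


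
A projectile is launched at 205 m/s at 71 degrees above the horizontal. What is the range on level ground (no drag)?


R = v0^2 * sin(2*theta) / g = 205^2 * sin(2*71°) / 9.81 = 2637 m

2637 m


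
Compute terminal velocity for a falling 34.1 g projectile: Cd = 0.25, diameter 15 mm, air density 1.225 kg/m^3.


A = pi*(d/2)^2 = pi*(15/2000)^2 = 1.76715e-04 m^2
vt = sqrt(2mg/(Cd*rho*A)) = sqrt(2*0.0341*9.81/(0.25 * 1.225 * 1.76715e-04)) = 111.2 m/s

111.2 m/s


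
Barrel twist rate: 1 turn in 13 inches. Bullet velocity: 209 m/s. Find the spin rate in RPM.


twist_m = 13*0.0254 = 0.3302 m
spin = v/twist = 209/0.3302 = 632.9497 rev/s
RPM = spin*60 = 632.9497*60 ≈ 37977 RPM

37977 RPM


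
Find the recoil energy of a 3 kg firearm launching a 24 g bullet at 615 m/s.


v_r = m_p*v_p/m_gun = 0.024*615/3 = 4.92 m/s, E_r = 0.5*m_gun*v_r^2 = 0.5*3*4.92^2 = 36.31 J

36.31 J


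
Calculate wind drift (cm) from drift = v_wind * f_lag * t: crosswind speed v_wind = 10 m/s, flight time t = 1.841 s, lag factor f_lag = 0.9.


drift = v_wind * lag * t = 10 * 0.9 * 1.841 = 16.569 m ≈ 1657 cm

1657 cm


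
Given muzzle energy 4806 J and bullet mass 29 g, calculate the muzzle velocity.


v = sqrt(2*E/m) = sqrt(2*4806/0.029) = 575.7 m/s

575.7 m/s


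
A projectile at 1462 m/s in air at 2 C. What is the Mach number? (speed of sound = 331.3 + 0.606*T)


a = 331.3 + 0.606*(2) = 332.512 m/s
M = v/a = 1462/332.512 = 4.397

4.397


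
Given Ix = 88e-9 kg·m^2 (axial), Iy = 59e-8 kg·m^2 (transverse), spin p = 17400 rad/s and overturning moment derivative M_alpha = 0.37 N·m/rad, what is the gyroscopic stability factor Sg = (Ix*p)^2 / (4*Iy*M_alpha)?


Sg = Ix^2 * p^2 / (4 * Iy * M_alpha) = (88e-9)^2 * 17400^2 / (4 * 59e-8 * 0.37) = 2.685

2.685


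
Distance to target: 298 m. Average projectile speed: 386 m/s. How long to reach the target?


t = d/v = 298/386 = 0.772 s

0.772 s


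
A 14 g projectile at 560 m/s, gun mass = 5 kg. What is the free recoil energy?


v_r = m_p*v_p/m_gun = 0.014*560/5 = 1.568 m/s, E_r = 0.5*m_gun*v_r^2 = 0.5*5*1.568^2 = 6.147 J

6.147 J


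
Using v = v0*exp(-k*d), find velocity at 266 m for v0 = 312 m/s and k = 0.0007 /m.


v = v0*exp(-k*d) = 312*exp(-0.0007*266) = 259 m/s

259 m/s


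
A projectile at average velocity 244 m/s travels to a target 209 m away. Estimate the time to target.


t = d/v = 209/244 = 0.8566 s

0.8566 s


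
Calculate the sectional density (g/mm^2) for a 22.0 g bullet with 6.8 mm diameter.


SD = m/d^2 = 22.0/6.8^2 = 0.4758 g/mm^2

0.4758 g/mm^2


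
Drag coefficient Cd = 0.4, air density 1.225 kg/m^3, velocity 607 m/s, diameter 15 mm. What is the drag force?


A = pi*(d/2)^2 = pi*(15/2000)^2 = 1.76715e-04 m^2
Fd = 0.5*Cd*rho*A*v^2 = 0.5*0.4*1.225*1.76715e-04*607^2 = 15.95 N

15.95 N


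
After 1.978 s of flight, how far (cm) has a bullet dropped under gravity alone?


drop = 0.5*g*t^2 = 0.5*9.81*1.978^2 = 19.1907 m ≈ 1919 cm

1919 cm


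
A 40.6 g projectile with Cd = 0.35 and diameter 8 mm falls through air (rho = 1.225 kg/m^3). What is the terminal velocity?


A = pi*(d/2)^2 = pi*(8/2000)^2 = 5.02655e-05 m^2
vt = sqrt(2mg/(Cd*rho*A)) = sqrt(2*0.0406*9.81/(0.35 * 1.225 * 5.02655e-05)) = 192.3 m/s

192.3 m/s


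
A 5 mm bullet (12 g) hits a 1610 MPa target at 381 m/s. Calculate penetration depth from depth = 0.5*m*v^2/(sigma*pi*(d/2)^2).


A = pi*(d/2)^2 = pi*(5/2)^2 = 19.635 mm^2
E = 0.5*m*v^2 = 0.5*0.012*381^2 = 870.966 J
depth = E/(sigma*A) = 870.966 J / (1610 MPa * 19.635 mm^2) = 870.966/(1610 * 19.635) m = 0.0275515 m ≈ 27.55 mm

27.55 mm


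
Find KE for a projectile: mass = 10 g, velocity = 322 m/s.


E = 0.5*m*v^2 = 0.5*0.01*322^2 = 518.4 J

518.4 J


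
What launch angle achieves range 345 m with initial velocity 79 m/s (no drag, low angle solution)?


sin(2*theta) = R*g/v0^2 = 345*9.81/79^2 = 0.542293, theta = arcsin(0.542293)/2 = 16.42°

16.42 degrees


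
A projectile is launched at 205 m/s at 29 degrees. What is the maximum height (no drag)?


H = (v0*sin(theta))^2 / (2g) = (205*sin(29°))^2 / (2*9.81) = 503.4 m

503.4 m


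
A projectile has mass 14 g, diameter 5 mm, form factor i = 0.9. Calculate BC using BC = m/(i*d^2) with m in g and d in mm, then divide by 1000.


BC = m/(i*d^2*1000) = 14/(0.9 * 5^2 * 1000) = 0.0006222

0.0006222


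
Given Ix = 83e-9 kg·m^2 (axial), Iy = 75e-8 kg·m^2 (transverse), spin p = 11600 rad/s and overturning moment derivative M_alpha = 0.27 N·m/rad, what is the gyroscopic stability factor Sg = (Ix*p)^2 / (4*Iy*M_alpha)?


Sg = Ix^2 * p^2 / (4 * Iy * M_alpha) = (83e-9)^2 * 11600^2 / (4 * 75e-8 * 0.27) = 1.144

1.144


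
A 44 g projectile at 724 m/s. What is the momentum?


p = m*v = 0.044*724 = 31.86 kg·m/s

31.86 kg·m/s


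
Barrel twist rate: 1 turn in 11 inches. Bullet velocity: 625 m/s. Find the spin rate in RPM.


twist_m = 11*0.0254 = 0.2794 m
spin = v/twist = 625/0.2794 = 2236.936 rev/s
RPM = spin*60 = 2236.936*60 ≈ 134216 RPM

134216 RPM


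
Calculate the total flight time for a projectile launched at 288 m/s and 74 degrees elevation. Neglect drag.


T = 2*v0*sin(theta)/g = 2*288*sin(74°)/9.81 = 56.44 s

56.44 s


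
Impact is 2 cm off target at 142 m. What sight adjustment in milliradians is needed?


1 mrad subtends 1 cm per 10 m of range, so adj = error_cm / (dist_m / 10) = 2 / (142/10) = 0.1408 mrad

0.1408 mrad


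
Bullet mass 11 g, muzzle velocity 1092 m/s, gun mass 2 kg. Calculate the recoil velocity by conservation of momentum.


v_recoil = m_p * v_p / m_gun = 0.011 * 1092 / 2 = 6.006 m/s

6.006 m/s


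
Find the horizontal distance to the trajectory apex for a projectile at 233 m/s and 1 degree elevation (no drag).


R = v0^2*sin(2*theta)/g = 233^2*sin(2*1°)/9.81 = 193.135 m
apex_dist = R/2 = 193.135/2 = 96.57 m

96.57 m


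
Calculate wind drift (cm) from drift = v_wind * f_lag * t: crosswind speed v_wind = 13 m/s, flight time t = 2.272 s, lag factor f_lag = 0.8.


drift = v_wind * lag * t = 13 * 0.8 * 2.272 = 23.6288 m ≈ 2363 cm

2363 cm


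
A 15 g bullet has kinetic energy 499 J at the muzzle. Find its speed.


v = sqrt(2*E/m) = sqrt(2*499/0.015) = 257.9 m/s

257.9 m/s


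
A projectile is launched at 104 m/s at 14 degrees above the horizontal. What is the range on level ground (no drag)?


R = v0^2 * sin(2*theta) / g = 104^2 * sin(2*14°) / 9.81 = 517.6 m

517.6 m


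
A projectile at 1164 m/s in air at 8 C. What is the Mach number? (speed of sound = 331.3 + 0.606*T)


a = 331.3 + 0.606*(8) = 336.148 m/s
M = v/a = 1164/336.148 = 3.463

3.463


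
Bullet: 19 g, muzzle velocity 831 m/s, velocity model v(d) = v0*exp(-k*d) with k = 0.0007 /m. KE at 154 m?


v = v0*exp(-k*d) = 831*exp(-0.0007*154) = 746.078 m/s
E = 0.5*m*v^2 = 0.5*0.019*746.078^2 = 5288 J

5288 J


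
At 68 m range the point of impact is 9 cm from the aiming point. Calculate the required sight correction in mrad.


1 mrad subtends 1 cm per 10 m of range, so adj = error_cm / (dist_m / 10) = 9 / (68/10) = 1.324 mrad

1.324 mrad


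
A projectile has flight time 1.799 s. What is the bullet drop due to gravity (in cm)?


drop = 0.5*g*t^2 = 0.5*9.81*1.799^2 = 15.8745 m ≈ 1587 cm

1587 cm


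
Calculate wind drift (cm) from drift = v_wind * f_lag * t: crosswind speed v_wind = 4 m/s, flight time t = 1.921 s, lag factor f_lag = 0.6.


drift = v_wind * lag * t = 4 * 0.6 * 1.921 = 4.6104 m ≈ 461 cm

461 cm


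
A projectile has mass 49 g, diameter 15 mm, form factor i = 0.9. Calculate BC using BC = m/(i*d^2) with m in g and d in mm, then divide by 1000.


BC = m/(i*d^2*1000) = 49/(0.9 * 15^2 * 1000) = 0.000242

0.000242


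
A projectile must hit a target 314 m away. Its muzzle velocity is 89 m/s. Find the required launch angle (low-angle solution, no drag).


sin(2*theta) = R*g/v0^2 = 314*9.81/89^2 = 0.388883, theta = arcsin(0.388883)/2 = 11.44°

11.44 degrees


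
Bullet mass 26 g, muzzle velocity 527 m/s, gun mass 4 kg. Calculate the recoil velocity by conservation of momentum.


v_recoil = m_p * v_p / m_gun = 0.026 * 527 / 4 = 3.425 m/s

3.425 m/s


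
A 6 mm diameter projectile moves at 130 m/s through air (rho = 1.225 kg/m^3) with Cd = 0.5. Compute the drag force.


A = pi*(d/2)^2 = pi*(6/2000)^2 = 2.82743e-05 m^2
Fd = 0.5*Cd*rho*A*v^2 = 0.5*0.5*1.225*2.82743e-05*130^2 = 0.1463 N

0.1463 N


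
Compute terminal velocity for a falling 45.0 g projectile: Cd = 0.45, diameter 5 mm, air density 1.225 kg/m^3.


A = pi*(d/2)^2 = pi*(5/2000)^2 = 1.96350e-05 m^2
vt = sqrt(2mg/(Cd*rho*A)) = sqrt(2*0.045*9.81/(0.45 * 1.225 * 1.96350e-05)) = 285.6 m/s

285.6 m/s


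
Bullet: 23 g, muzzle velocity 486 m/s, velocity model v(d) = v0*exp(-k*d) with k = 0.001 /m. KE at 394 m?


v = v0*exp(-k*d) = 486*exp(-0.001*394) = 327.736 m/s
E = 0.5*m*v^2 = 0.5*0.023*327.736^2 = 1235 J

1235 J


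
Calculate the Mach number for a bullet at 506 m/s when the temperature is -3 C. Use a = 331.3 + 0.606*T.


a = 331.3 + 0.606*(-3) = 329.482 m/s
M = v/a = 506/329.482 = 1.536

1.536


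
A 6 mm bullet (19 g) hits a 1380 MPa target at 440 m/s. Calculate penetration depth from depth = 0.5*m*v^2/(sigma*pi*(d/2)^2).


A = pi*(d/2)^2 = pi*(6/2)^2 = 28.2743 mm^2
E = 0.5*m*v^2 = 0.5*0.019*440^2 = 1839.2 J
depth = E/(sigma*A) = 1839.2 J / (1380 MPa * 28.2743 mm^2) = 1839.2/(1380 * 28.2743) m = 0.0471365 m ≈ 47.14 mm

47.14 mm


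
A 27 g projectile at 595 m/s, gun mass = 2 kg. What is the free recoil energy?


v_r = m_p*v_p/m_gun = 0.027*595/2 = 8.0325 m/s, E_r = 0.5*m_gun*v_r^2 = 0.5*2*8.0325^2 = 64.52 J

64.52 J


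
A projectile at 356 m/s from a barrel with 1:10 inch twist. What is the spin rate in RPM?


twist_m = 10*0.0254 = 0.254 m
spin = v/twist = 356/0.254 = 1401.575 rev/s
RPM = spin*60 = 1401.575*60 ≈ 84094 RPM

84094 RPM


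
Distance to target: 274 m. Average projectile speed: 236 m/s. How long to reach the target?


t = d/v = 274/236 = 1.161 s

1.161 s


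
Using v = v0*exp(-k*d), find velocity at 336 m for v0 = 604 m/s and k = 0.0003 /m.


v = v0*exp(-k*d) = 604*exp(-0.0003*336) = 546.1 m/s

546.1 m/s


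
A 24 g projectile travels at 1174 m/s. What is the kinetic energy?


E = 0.5*m*v^2 = 0.5*0.024*1174^2 = 16539 J

16539 J


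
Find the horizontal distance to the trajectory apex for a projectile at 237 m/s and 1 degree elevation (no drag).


R = v0^2*sin(2*theta)/g = 237^2*sin(2*1°)/9.81 = 199.824 m
apex_dist = R/2 = 199.824/2 = 99.91 m

99.91 m


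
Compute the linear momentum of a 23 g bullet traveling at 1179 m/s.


p = m*v = 0.023*1179 = 27.12 kg·m/s

27.12 kg·m/s


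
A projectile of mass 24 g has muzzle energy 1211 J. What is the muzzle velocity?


v = sqrt(2*E/m) = sqrt(2*1211/0.024) = 317.7 m/s

317.7 m/s


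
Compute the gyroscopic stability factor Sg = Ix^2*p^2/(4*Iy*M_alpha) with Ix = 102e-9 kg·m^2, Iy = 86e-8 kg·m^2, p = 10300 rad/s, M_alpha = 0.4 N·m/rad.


Sg = Ix^2 * p^2 / (4 * Iy * M_alpha) = (102e-9)^2 * 10300^2 / (4 * 86e-8 * 0.4) = 0.8022

0.8022


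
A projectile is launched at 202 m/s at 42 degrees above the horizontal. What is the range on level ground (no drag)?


R = v0^2 * sin(2*theta) / g = 202^2 * sin(2*42°) / 9.81 = 4137 m

4137 m


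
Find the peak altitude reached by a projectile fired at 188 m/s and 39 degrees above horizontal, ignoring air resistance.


H = (v0*sin(theta))^2 / (2g) = (188*sin(39°))^2 / (2*9.81) = 713.4 m

713.4 m


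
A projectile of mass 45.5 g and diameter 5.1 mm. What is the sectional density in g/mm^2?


SD = m/d^2 = 45.5/5.1^2 = 1.749 g/mm^2

1.749 g/mm^2


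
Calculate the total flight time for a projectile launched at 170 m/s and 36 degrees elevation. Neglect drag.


T = 2*v0*sin(theta)/g = 2*170*sin(36°)/9.81 = 20.37 s

20.37 s


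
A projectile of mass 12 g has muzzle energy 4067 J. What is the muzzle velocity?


v = sqrt(2*E/m) = sqrt(2*4067/0.012) = 823.3 m/s

823.3 m/s


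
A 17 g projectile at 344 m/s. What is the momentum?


p = m*v = 0.017*344 = 5.848 kg·m/s

5.848 kg·m/s


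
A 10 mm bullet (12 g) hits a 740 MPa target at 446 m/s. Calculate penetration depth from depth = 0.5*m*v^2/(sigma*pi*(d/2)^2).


A = pi*(d/2)^2 = pi*(10/2)^2 = 78.5398 mm^2
E = 0.5*m*v^2 = 0.5*0.012*446^2 = 1193.5 J
depth = E/(sigma*A) = 1193.5 J / (740 MPa * 78.5398 mm^2) = 1193.5/(740 * 78.5398) m = 0.0205352 m ≈ 20.54 mm

20.54 mm


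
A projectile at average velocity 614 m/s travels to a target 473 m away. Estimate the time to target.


t = d/v = 473/614 = 0.7704 s

0.7704 s


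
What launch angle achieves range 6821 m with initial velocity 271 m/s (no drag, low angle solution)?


sin(2*theta) = R*g/v0^2 = 6821*9.81/271^2 = 0.911126, theta = arcsin(0.911126)/2 = 32.83°

32.83 degrees


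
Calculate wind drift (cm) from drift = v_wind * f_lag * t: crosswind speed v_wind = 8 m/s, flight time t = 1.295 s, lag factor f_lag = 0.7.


drift = v_wind * lag * t = 8 * 0.7 * 1.295 = 7.252 m ≈ 725.2 cm

725.2 cm


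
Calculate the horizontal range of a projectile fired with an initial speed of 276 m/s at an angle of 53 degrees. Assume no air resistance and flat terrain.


R = v0^2 * sin(2*theta) / g = 276^2 * sin(2*53°) / 9.81 = 7464 m

7464 m


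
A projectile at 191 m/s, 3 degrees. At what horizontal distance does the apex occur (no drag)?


R = v0^2*sin(2*theta)/g = 191^2*sin(2*3°)/9.81 = 388.716 m
apex_dist = R/2 = 388.716/2 = 194.4 m

194.4 m


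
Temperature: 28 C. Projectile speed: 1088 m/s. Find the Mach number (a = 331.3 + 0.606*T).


a = 331.3 + 0.606*(28) = 348.268 m/s
M = v/a = 1088/348.268 = 3.124

3.124


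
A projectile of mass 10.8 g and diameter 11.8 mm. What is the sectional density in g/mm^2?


SD = m/d^2 = 10.8/11.8^2 = 0.07756 g/mm^2

0.07756 g/mm^2


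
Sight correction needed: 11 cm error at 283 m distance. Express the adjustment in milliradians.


1 mrad subtends 1 cm per 10 m of range, so adj = error_cm / (dist_m / 10) = 11 / (283/10) = 0.3887 mrad

0.3887 mrad


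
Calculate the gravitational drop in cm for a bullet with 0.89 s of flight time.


drop = 0.5*g*t^2 = 0.5*9.81*0.89^2 = 3.88525 m ≈ 388.5 cm

388.5 cm


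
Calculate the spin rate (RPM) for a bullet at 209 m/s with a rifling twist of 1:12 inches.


twist_m = 12*0.0254 = 0.3048 m
spin = v/twist = 209/0.3048 = 685.6955 rev/s
RPM = spin*60 = 685.6955*60 ≈ 41142 RPM

41142 RPM


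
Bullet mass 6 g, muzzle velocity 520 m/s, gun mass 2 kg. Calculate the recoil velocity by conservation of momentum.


v_recoil = m_p * v_p / m_gun = 0.006 * 520 / 2 = 1.56 m/s

1.56 m/s


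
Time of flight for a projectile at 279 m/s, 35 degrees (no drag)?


T = 2*v0*sin(theta)/g = 2*279*sin(35°)/9.81 = 32.63 s

32.63 s


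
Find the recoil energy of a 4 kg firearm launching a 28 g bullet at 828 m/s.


v_r = m_p*v_p/m_gun = 0.028*828/4 = 5.796 m/s, E_r = 0.5*m_gun*v_r^2 = 0.5*4*5.796^2 = 67.19 J

67.19 J


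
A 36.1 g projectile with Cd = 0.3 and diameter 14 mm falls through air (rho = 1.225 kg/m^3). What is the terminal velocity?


A = pi*(d/2)^2 = pi*(14/2000)^2 = 1.53938e-04 m^2
vt = sqrt(2mg/(Cd*rho*A)) = sqrt(2*0.0361*9.81/(0.3 * 1.225 * 1.53938e-04)) = 111.9 m/s

111.9 m/s


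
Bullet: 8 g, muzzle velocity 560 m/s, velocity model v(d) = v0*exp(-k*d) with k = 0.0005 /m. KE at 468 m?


v = v0*exp(-k*d) = 560*exp(-0.0005*468) = 443.163 m/s
E = 0.5*m*v^2 = 0.5*0.008*443.163^2 = 785.6 J

785.6 J


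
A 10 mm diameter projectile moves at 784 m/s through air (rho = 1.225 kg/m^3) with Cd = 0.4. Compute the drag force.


A = pi*(d/2)^2 = pi*(10/2000)^2 = 7.85398e-05 m^2
Fd = 0.5*Cd*rho*A*v^2 = 0.5*0.4*1.225*7.85398e-05*784^2 = 11.83 N

11.83 N


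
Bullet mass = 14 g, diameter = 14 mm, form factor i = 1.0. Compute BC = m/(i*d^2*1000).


BC = m/(i*d^2*1000) = 14/(1.0 * 14^2 * 1000) = 7.143e-05

7.143e-05


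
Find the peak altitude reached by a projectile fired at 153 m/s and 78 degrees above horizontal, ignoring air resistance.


H = (v0*sin(theta))^2 / (2g) = (153*sin(78°))^2 / (2*9.81) = 1142 m

1142 m


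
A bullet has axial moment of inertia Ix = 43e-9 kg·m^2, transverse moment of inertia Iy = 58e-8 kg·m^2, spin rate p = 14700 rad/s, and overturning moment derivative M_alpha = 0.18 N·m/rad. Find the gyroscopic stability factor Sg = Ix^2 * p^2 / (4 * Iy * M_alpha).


Sg = Ix^2 * p^2 / (4 * Iy * M_alpha) = (43e-9)^2 * 14700^2 / (4 * 58e-8 * 0.18) = 0.9568

0.9568


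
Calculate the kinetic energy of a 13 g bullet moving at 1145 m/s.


E = 0.5*m*v^2 = 0.5*0.013*1145^2 = 8522 J

8522 J


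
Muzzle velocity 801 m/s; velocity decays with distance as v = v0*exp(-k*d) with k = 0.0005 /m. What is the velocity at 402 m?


v = v0*exp(-k*d) = 801*exp(-0.0005*402) = 655.1 m/s

655.1 m/s


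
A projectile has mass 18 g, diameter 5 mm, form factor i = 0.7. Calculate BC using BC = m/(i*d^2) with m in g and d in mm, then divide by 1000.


BC = m/(i*d^2*1000) = 18/(0.7 * 5^2 * 1000) = 0.001029

0.001029


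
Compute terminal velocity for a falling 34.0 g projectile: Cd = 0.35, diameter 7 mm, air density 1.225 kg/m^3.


A = pi*(d/2)^2 = pi*(7/2000)^2 = 3.84845e-05 m^2
vt = sqrt(2mg/(Cd*rho*A)) = sqrt(2*0.034*9.81/(0.35 * 1.225 * 3.84845e-05)) = 201.1 m/s

201.1 m/s


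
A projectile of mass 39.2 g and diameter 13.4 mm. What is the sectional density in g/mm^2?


SD = m/d^2 = 39.2/13.4^2 = 0.2183 g/mm^2

0.2183 g/mm^2


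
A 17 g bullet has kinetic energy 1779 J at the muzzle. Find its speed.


v = sqrt(2*E/m) = sqrt(2*1779/0.017) = 457.5 m/s

457.5 m/s


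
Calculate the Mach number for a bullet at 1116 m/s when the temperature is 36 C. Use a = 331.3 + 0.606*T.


a = 331.3 + 0.606*(36) = 353.116 m/s
M = v/a = 1116/353.116 = 3.16

3.16


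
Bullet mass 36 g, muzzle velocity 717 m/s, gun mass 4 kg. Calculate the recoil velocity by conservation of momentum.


v_recoil = m_p * v_p / m_gun = 0.036 * 717 / 4 = 6.453 m/s

6.453 m/s


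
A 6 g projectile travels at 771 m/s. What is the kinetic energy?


E = 0.5*m*v^2 = 0.5*0.006*771^2 = 1783 J

1783 J


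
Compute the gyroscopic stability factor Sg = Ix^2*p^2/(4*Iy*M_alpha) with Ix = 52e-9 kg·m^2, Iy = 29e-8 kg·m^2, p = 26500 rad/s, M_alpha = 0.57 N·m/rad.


Sg = Ix^2 * p^2 / (4 * Iy * M_alpha) = (52e-9)^2 * 26500^2 / (4 * 29e-8 * 0.57) = 2.872

2.872


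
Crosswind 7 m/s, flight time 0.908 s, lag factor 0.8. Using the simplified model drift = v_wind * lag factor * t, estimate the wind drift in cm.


drift = v_wind * lag * t = 7 * 0.8 * 0.908 = 5.0848 m ≈ 508.5 cm

508.5 cm


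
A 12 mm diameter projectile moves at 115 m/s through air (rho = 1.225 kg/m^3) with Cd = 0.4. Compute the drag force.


A = pi*(d/2)^2 = pi*(12/2000)^2 = 1.13097e-04 m^2
Fd = 0.5*Cd*rho*A*v^2 = 0.5*0.4*1.225*1.13097e-04*115^2 = 0.3664 N

0.3664 N


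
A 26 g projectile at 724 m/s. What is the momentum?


p = m*v = 0.026*724 = 18.82 kg·m/s

18.82 kg·m/s


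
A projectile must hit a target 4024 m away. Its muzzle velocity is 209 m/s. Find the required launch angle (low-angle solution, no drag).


sin(2*theta) = R*g/v0^2 = 4024*9.81/209^2 = 0.903721, theta = arcsin(0.903721)/2 = 32.33°

32.33 degrees


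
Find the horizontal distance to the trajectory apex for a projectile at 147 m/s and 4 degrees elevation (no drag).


R = v0^2*sin(2*theta)/g = 147^2*sin(2*4°)/9.81 = 306.564 m
apex_dist = R/2 = 306.564/2 = 153.3 m

153.3 m


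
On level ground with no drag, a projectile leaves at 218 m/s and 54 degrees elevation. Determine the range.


R = v0^2 * sin(2*theta) / g = 218^2 * sin(2*54°) / 9.81 = 4607 m

4607 m


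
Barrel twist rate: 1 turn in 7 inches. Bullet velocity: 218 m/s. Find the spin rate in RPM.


twist_m = 7*0.0254 = 0.1778 m
spin = v/twist = 218/0.1778 = 1226.097 rev/s
RPM = spin*60 = 1226.097*60 ≈ 73566 RPM

73566 RPM


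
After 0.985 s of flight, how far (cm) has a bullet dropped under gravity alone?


drop = 0.5*g*t^2 = 0.5*9.81*0.985^2 = 4.75895 m ≈ 475.9 cm

475.9 cm


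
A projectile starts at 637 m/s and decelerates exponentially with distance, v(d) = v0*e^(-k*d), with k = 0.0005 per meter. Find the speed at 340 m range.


v = v0*exp(-k*d) = 637*exp(-0.0005*340) = 537.4 m/s

537.4 m/s


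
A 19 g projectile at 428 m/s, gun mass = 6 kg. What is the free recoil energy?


v_r = m_p*v_p/m_gun = 0.019*428/6 = 1.35533 m/s, E_r = 0.5*m_gun*v_r^2 = 0.5*6*1.35533^2 = 5.511 J

5.511 J


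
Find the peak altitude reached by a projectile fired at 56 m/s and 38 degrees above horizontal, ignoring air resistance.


H = (v0*sin(theta))^2 / (2g) = (56*sin(38°))^2 / (2*9.81) = 60.58 m

60.58 m


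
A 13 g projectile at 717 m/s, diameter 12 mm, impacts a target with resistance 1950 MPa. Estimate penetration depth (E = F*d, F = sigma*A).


A = pi*(d/2)^2 = pi*(12/2)^2 = 113.097 mm^2
E = 0.5*m*v^2 = 0.5*0.013*717^2 = 3341.58 J
depth = E/(sigma*A) = 3341.58 J / (1950 MPa * 113.097 mm^2) = 3341.58/(1950 * 113.097) m = 0.0151518 m ≈ 15.15 mm

15.15 mm


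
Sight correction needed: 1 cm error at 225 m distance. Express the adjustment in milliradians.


1 mrad subtends 1 cm per 10 m of range, so adj = error_cm / (dist_m / 10) = 1 / (225/10) = 0.04444 mrad

0.04444 mrad


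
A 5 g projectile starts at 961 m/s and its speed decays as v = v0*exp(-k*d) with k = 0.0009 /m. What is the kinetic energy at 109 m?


v = v0*exp(-k*d) = 961*exp(-0.0009*109) = 871.202 m/s
E = 0.5*m*v^2 = 0.5*0.005*871.202^2 = 1897 J

1897 J


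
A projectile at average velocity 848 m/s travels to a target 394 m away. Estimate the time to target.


t = d/v = 394/848 = 0.4646 s

0.4646 s


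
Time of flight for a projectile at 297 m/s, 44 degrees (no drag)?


T = 2*v0*sin(theta)/g = 2*297*sin(44°)/9.81 = 42.06 s

42.06 s


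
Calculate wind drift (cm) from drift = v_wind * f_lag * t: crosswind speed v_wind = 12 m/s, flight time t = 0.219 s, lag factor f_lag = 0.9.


drift = v_wind * lag * t = 12 * 0.9 * 0.219 = 2.3652 m ≈ 236.5 cm

236.5 cm


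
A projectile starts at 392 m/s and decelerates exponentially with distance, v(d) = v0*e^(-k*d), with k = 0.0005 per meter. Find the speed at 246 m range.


v = v0*exp(-k*d) = 392*exp(-0.0005*246) = 346.6 m/s

346.6 m/s


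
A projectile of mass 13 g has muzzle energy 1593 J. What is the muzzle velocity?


v = sqrt(2*E/m) = sqrt(2*1593/0.013) = 495.1 m/s

495.1 m/s


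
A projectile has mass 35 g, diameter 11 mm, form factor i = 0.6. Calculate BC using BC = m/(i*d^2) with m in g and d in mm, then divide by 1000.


BC = m/(i*d^2*1000) = 35/(0.6 * 11^2 * 1000) = 0.0004821

0.0004821


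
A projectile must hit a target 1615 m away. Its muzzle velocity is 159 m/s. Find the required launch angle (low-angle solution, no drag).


sin(2*theta) = R*g/v0^2 = 1615*9.81/159^2 = 0.626682, theta = arcsin(0.626682)/2 = 19.4°

19.4 degrees


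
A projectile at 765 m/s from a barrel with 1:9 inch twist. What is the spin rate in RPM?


twist_m = 9*0.0254 = 0.2286 m
spin = v/twist = 765/0.2286 = 3346.457 rev/s
RPM = spin*60 = 3346.457*60 ≈ 200787 RPM

200787 RPM


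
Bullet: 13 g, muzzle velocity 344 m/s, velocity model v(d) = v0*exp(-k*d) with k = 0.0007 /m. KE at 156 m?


v = v0*exp(-k*d) = 344*exp(-0.0007*156) = 308.414 m/s
E = 0.5*m*v^2 = 0.5*0.013*308.414^2 = 618.3 J

618.3 J


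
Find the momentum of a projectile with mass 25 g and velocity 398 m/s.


p = m*v = 0.025*398 = 9.95 kg·m/s

9.95 kg·m/s


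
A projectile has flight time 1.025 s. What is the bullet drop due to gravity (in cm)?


drop = 0.5*g*t^2 = 0.5*9.81*1.025^2 = 5.15332 m ≈ 515.3 cm

515.3 cm


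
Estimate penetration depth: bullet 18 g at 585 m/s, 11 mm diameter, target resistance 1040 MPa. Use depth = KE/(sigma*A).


A = pi*(d/2)^2 = pi*(11/2)^2 = 95.0332 mm^2
E = 0.5*m*v^2 = 0.5*0.018*585^2 = 3080.02 J
depth = E/(sigma*A) = 3080.02 J / (1040 MPa * 95.0332 mm^2) = 3080.02/(1040 * 95.0332) m = 0.0311635 m ≈ 31.16 mm

31.16 mm


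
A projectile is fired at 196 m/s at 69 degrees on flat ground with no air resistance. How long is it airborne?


T = 2*v0*sin(theta)/g = 2*196*sin(69°)/9.81 = 37.31 s

37.31 s


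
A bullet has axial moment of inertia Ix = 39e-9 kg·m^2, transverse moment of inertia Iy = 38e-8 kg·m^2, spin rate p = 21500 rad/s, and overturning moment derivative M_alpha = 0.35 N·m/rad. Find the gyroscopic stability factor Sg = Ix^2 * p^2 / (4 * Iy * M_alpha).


Sg = Ix^2 * p^2 / (4 * Iy * M_alpha) = (39e-9)^2 * 21500^2 / (4 * 38e-8 * 0.35) = 1.322

1.322


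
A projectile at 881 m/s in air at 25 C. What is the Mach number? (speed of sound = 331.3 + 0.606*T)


a = 331.3 + 0.606*(25) = 346.45 m/s
M = v/a = 881/346.45 = 2.543

2.543


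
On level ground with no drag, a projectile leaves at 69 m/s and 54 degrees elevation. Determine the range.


R = v0^2 * sin(2*theta) / g = 69^2 * sin(2*54°) / 9.81 = 461.6 m

461.6 m


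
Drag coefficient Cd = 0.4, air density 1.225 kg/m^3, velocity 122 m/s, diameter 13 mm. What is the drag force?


A = pi*(d/2)^2 = pi*(13/2000)^2 = 1.32732e-04 m^2
Fd = 0.5*Cd*rho*A*v^2 = 0.5*0.4*1.225*1.32732e-04*122^2 = 0.484 N

0.484 N


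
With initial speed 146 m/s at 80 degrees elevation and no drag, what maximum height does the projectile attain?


H = (v0*sin(theta))^2 / (2g) = (146*sin(80°))^2 / (2*9.81) = 1054 m

1054 m


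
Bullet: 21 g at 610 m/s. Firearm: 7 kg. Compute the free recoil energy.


v_r = m_p*v_p/m_gun = 0.021*610/7 = 1.83 m/s, E_r = 0.5*m_gun*v_r^2 = 0.5*7*1.83^2 = 11.72 J

11.72 J


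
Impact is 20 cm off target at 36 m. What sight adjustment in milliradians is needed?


1 mrad subtends 1 cm per 10 m of range, so adj = error_cm / (dist_m / 10) = 20 / (36/10) = 5.556 mrad

5.556 mrad


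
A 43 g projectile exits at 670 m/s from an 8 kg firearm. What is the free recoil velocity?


v_recoil = m_p * v_p / m_gun = 0.043 * 670 / 8 = 3.601 m/s

3.601 m/s
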